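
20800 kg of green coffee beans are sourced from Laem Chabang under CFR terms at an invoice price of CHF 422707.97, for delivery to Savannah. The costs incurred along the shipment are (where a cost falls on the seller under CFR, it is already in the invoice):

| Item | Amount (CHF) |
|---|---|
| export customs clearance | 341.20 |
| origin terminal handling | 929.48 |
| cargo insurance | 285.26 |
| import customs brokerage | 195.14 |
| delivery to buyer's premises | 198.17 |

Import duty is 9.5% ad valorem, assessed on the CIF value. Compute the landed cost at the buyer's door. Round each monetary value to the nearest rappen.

CFR: the seller pays costs through ocean freight to the destination port, but not insurance.
Already in the invoice (seller's account under CFR): export clearance, origin terminal — exclude.
CIF value = CFR price + insurance = 422707.97 + 285.26 = 422993.23
Import duty = 422993.23 × 9.5% = 40184.36
Buyer bears: insurance 285.26 + brokerage 195.14 + delivery 198.17 + duty 40184.36 = 40862.93
Landed cost = invoice 422707.97 + 40862.93 = 463570.90

Total landed cost: CHF 463570.90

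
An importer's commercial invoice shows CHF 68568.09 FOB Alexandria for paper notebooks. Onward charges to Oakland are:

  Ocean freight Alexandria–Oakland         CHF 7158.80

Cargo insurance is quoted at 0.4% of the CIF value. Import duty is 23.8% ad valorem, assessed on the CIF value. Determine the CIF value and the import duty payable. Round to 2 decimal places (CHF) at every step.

CIF value: CHF 76031.01; import duty: CHF 18095.38

Let C be the CIF value. C = FOB price + freight + 0.4% × C
C − 0.4% × C = 68568.09 + 7158.80
0.996 × C = 75726.89
C = 75726.89 / 0.996 = 76031.01
Insurance premium = 0.4% × 76031.01 = 304.12
Import duty = 76031.01 × 23.8% = 18095.38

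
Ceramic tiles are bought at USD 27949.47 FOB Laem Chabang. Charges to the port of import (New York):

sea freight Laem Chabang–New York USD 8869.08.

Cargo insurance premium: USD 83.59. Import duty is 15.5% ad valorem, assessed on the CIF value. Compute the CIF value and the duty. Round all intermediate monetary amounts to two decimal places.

CIF = FOB price + freight + insurance
CIF = 27949.47 + 8869.08 + 83.59 = 36902.14
Import duty = 36902.14 × 15.5% = 5719.83

CIF value: USD 36902.14; import duty: USD 5719.83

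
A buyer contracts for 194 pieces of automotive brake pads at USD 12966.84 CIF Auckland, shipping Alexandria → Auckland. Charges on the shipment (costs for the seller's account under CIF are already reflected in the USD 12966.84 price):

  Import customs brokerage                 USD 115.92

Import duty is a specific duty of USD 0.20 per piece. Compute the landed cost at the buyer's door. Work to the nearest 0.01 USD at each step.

CIF: the seller pays costs through ocean freight and marine insurance to the destination port.
The CIF price already equals the CIF value: 12966.84
Import duty = 194 × 0.20 = 38.80
Buyer bears: brokerage 115.92 + duty 38.80 = 154.72
Landed cost = invoice 12966.84 + 154.72 = 13121.56

Total landed cost: USD 13121.56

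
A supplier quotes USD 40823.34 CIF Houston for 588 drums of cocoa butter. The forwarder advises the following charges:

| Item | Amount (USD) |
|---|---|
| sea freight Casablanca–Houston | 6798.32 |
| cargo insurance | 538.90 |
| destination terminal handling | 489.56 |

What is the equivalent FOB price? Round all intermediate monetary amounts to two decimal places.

Not relevant to the conversion: destination terminal — on the buyer under both terms; not part of either seller's price.
From CIF to FOB, the seller no longer bears: freight, insurance.
FOB price = 40823.34 − 6798.32 − 538.90 = 33486.12

FOB price: USD 33486.12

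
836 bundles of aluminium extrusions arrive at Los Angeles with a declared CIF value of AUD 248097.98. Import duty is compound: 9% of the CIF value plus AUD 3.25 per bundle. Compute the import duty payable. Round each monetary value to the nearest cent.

Ad valorem component: 248097.98 × 9% = 22328.82
Specific component: 836 × 3.25 = 2717.00
Import duty = 22328.82 + 2717.00 = 25045.82

Import duty: AUD 25045.82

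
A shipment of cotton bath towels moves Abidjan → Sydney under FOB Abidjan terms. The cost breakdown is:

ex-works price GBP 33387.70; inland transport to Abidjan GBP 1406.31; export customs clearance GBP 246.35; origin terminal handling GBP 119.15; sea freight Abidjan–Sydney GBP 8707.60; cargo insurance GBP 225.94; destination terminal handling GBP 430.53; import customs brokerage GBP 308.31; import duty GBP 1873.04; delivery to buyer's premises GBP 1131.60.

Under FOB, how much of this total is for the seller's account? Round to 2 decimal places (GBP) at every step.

FOB: the seller bears costs until goods are on board at the origin port; the buyer bears freight, insurance and all costs thereafter.
Seller's account: goods 33387.70 + inland to port 1406.31 + export clearance 246.35 + origin terminal 119.15 = 35159.51
Buyer's account: freight 8707.60 + insurance 225.94 + destination terminal 430.53 + brokerage 308.31 + duty 1873.04 + delivery 1131.60 = 12677.02

Seller's account: GBP 35159.51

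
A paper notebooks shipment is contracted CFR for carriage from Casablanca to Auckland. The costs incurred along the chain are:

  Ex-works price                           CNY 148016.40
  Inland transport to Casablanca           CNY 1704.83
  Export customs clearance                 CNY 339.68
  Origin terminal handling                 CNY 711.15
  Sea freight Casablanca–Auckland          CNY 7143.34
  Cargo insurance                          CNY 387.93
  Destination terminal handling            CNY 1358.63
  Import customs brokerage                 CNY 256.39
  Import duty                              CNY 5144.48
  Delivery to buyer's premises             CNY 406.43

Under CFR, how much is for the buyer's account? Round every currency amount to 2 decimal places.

CFR: the seller pays costs through ocean freight to the destination port, but not insurance.
Seller's account: goods 148016.40 + inland to port 1704.83 + export clearance 339.68 + origin terminal 711.15 + freight 7143.34 = 157915.40
Buyer's account: insurance 387.93 + destination terminal 1358.63 + brokerage 256.39 + duty 5144.48 + delivery 406.43 = 7553.86

Buyer's account: CNY 7553.86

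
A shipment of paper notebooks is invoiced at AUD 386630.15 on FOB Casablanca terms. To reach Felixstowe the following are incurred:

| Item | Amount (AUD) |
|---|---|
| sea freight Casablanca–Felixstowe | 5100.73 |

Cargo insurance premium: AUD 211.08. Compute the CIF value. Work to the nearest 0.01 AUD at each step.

CIF value: AUD 391941.96

CIF = FOB price + freight + insurance
CIF = 386630.15 + 5100.73 + 211.08 = 391941.96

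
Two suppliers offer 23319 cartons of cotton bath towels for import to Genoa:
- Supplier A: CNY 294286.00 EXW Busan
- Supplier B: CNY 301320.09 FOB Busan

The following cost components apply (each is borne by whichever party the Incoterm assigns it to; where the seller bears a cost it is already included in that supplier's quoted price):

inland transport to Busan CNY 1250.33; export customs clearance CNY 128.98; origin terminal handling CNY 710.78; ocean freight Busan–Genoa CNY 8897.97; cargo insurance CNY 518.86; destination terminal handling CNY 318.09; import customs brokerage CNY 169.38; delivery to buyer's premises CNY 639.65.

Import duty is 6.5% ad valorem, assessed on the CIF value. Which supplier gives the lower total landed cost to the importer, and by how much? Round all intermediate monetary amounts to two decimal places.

Supplier A (EXW):
CIF value = EXW price + inland to port + export clearance + origin terminal + freight + insurance = 294286.00 + 1250.33 + 128.98 + 710.78 + 8897.97 + 518.86 = 305792.92
Import duty = 305792.92 × 6.5% = 19876.54
Buyer bears (A): 1250.33 + 128.98 + 710.78 + 8897.97 + 518.86 + 318.09 + 169.38 + 639.65 = 12634.04
Landed cost (A) = invoice 294286.00 + 12634.04 + duty 19876.54 = 326796.58
Supplier B (FOB):
CIF value = FOB price + freight + insurance = 301320.09 + 8897.97 + 518.86 = 310736.92
Import duty = 310736.92 × 6.5% = 20197.90
Buyer bears (B): 8897.97 + 518.86 + 318.09 + 169.38 + 639.65 = 10543.95
Landed cost (B) = invoice 301320.09 + 10543.95 + duty 20197.90 = 332061.94
Difference = |326796.58 − 332061.94| = 5265.36

Supplier A is cheaper by CNY 5265.36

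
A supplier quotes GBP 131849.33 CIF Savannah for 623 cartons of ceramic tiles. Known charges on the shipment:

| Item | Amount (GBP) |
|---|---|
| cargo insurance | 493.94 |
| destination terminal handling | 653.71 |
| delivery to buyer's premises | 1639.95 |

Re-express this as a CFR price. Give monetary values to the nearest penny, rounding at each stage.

Not relevant to the conversion: destination terminal, delivery — on the buyer under both terms; not part of either seller's price.
From CIF to CFR, the seller no longer bears: insurance.
CFR price = 131849.33 − 493.94 = 131355.39

CFR price: GBP 131355.39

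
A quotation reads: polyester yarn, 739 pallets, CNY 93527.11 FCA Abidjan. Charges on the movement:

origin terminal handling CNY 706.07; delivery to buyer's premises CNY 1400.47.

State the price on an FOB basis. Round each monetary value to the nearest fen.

FOB price: CNY 94233.18

Not relevant to the conversion: delivery — on the buyer under both terms; not part of either seller's price.
From FCA to FOB, the seller additionally bears: origin terminal.
FOB price = 93527.11 + 706.07 = 94233.18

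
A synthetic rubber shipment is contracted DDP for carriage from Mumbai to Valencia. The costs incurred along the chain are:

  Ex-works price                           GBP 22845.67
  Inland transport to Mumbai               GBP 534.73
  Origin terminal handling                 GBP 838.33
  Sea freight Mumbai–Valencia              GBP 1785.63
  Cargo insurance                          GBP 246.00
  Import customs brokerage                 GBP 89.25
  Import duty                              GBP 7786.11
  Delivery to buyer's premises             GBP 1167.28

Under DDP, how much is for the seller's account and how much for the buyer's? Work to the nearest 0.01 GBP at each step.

DDP: the seller bears all costs including import duty.
Seller's account: goods 22845.67 + inland to port 534.73 + origin terminal 838.33 + freight 1785.63 + insurance 246.00 + brokerage 89.25 + duty 7786.11 + delivery 1167.28 = 35293.00
Buyer's account: 0.00

Seller: GBP 35293.00; buyer: GBP 0.00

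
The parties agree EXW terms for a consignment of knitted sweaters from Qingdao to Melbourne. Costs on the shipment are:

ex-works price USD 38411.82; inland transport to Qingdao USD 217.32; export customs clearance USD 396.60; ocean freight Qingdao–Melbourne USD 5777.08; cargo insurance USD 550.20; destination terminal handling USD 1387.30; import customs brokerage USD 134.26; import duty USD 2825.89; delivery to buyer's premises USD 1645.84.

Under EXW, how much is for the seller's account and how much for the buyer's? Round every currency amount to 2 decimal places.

Seller: USD 38411.82; buyer: USD 12934.49

EXW: the seller makes goods available at their premises; the buyer bears all onward costs.
Seller's account: goods 38411.82 = 38411.82
Buyer's account: inland to port 217.32 + export clearance 396.60 + freight 5777.08 + insurance 550.20 + destination terminal 1387.30 + brokerage 134.26 + duty 2825.89 + delivery 1645.84 = 12934.49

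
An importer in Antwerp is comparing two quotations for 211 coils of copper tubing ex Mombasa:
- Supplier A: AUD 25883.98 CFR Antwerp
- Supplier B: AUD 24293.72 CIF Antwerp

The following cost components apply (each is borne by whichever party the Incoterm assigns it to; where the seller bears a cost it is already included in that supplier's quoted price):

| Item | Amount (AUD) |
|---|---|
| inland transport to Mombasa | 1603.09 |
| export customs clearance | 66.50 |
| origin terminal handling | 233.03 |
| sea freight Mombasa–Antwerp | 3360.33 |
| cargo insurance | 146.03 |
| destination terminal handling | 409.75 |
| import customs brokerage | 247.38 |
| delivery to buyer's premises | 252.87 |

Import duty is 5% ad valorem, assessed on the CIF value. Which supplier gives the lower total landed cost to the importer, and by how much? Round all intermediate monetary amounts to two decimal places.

Supplier B is cheaper by AUD 1823.10

Supplier A (CFR):
CIF value = CFR price + insurance = 25883.98 + 146.03 = 26030.01
Import duty = 26030.01 × 5% = 1301.50
Buyer bears (A): 146.03 + 409.75 + 247.38 + 252.87 = 1056.03
Landed cost (A) = invoice 25883.98 + 1056.03 + duty 1301.50 = 28241.51
Supplier B (CIF):
The CIF price already equals the CIF value: 24293.72
Import duty = 24293.72 × 5% = 1214.69
Buyer bears (B): 409.75 + 247.38 + 252.87 = 910.00
Landed cost (B) = invoice 24293.72 + 910.00 + duty 1214.69 = 26418.41
Difference = |28241.51 − 26418.41| = 1823.10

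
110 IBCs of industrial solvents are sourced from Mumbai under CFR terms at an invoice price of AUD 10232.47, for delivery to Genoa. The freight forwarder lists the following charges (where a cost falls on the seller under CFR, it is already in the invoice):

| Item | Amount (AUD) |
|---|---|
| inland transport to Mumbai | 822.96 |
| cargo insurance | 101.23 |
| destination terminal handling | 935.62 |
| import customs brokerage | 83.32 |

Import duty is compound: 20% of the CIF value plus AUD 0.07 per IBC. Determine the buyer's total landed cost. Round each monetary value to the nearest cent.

CFR: the seller pays costs through ocean freight to the destination port, but not insurance.
Already in the invoice (seller's account under CFR): inland to port — exclude.
CIF value = CFR price + insurance = 10232.47 + 101.23 = 10333.70
Ad valorem component: 10333.70 × 20% = 2066.74
Specific component: 110 × 0.07 = 7.70
Import duty = 2066.74 + 7.70 = 2074.44
Buyer bears: insurance 101.23 + destination terminal 935.62 + brokerage 83.32 + duty 2074.44 = 3194.61
Landed cost = invoice 10232.47 + 3194.61 = 13427.08

Total landed cost: AUD 13427.08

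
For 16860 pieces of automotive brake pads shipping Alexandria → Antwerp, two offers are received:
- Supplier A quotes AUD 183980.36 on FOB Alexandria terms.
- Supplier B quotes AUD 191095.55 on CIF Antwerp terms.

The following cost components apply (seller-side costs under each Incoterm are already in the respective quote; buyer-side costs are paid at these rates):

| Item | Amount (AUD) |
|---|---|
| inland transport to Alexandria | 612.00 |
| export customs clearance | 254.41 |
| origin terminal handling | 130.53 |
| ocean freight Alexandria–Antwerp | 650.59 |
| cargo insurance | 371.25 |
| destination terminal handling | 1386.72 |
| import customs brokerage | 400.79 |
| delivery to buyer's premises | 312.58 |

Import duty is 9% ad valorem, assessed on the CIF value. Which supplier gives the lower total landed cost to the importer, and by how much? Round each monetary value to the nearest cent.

Supplier A (FOB):
CIF value = FOB price + freight + insurance = 183980.36 + 650.59 + 371.25 = 185002.20
Import duty = 185002.20 × 9% = 16650.20
Buyer bears (A): 650.59 + 371.25 + 1386.72 + 400.79 + 312.58 = 3121.93
Landed cost (A) = invoice 183980.36 + 3121.93 + duty 16650.20 = 203752.49
Supplier B (CIF):
The CIF price already equals the CIF value: 191095.55
Import duty = 191095.55 × 9% = 17198.60
Buyer bears (B): 1386.72 + 400.79 + 312.58 = 2100.09
Landed cost (B) = invoice 191095.55 + 2100.09 + duty 17198.60 = 210394.24
Difference = |203752.49 − 210394.24| = 6641.75

Supplier A is cheaper by AUD 6641.75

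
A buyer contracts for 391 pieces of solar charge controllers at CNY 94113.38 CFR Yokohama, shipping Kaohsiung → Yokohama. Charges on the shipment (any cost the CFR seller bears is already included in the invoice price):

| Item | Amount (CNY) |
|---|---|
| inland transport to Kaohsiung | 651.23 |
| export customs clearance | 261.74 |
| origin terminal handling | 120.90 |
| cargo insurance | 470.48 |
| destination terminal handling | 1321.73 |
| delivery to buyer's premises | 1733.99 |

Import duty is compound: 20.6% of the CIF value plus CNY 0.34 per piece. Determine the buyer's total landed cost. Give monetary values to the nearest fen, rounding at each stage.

Total landed cost: CNY 117256.80

CFR: the seller pays costs through ocean freight to the destination port, but not insurance.
Already in the invoice (seller's account under CFR): inland to port, export clearance, origin terminal — exclude.
CIF value = CFR price + insurance = 94113.38 + 470.48 = 94583.86
Ad valorem component: 94583.86 × 20.6% = 19484.28
Specific component: 391 × 0.34 = 132.94
Import duty = 19484.28 + 132.94 = 19617.22
Buyer bears: insurance 470.48 + destination terminal 1321.73 + delivery 1733.99 + duty 19617.22 = 23143.42
Landed cost = invoice 94113.38 + 23143.42 = 117256.80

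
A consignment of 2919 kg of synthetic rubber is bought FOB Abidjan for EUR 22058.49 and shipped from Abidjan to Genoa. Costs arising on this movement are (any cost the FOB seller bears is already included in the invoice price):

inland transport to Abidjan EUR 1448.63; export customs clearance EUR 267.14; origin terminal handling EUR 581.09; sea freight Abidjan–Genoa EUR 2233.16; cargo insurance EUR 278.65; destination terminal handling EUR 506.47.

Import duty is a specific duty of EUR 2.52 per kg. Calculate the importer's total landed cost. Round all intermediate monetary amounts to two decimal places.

Total landed cost: EUR 32432.65

FOB: the seller bears costs until goods are on board at the origin port; the buyer bears freight, insurance and all costs thereafter.
Already in the invoice (seller's account under FOB): inland to port, export clearance, origin terminal — exclude.
CIF value = FOB price + freight + insurance = 22058.49 + 2233.16 + 278.65 = 24570.30
Import duty = 2919 × 2.52 = 7355.88
Buyer bears: freight 2233.16 + insurance 278.65 + destination terminal 506.47 + duty 7355.88 = 10374.16
Landed cost = invoice 22058.49 + 10374.16 = 32432.65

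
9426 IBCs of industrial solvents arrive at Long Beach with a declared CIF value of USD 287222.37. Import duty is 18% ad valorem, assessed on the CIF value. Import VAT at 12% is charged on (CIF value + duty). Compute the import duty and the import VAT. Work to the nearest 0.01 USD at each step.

Import duty = 287222.37 × 18% = 51700.03
VAT base = CIF + duty = 287222.37 + 51700.03 = 338922.40
Import VAT = 338922.40 × 12% = 40670.69

Import duty: USD 51700.03; import VAT: USD 40670.69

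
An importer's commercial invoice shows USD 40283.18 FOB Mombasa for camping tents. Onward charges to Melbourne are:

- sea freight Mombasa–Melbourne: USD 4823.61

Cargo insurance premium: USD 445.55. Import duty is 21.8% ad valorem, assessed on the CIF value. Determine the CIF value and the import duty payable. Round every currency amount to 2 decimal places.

CIF value: USD 45552.34; import duty: USD 9930.41

CIF = FOB price + freight + insurance
CIF = 40283.18 + 4823.61 + 445.55 = 45552.34
Import duty = 45552.34 × 21.8% = 9930.41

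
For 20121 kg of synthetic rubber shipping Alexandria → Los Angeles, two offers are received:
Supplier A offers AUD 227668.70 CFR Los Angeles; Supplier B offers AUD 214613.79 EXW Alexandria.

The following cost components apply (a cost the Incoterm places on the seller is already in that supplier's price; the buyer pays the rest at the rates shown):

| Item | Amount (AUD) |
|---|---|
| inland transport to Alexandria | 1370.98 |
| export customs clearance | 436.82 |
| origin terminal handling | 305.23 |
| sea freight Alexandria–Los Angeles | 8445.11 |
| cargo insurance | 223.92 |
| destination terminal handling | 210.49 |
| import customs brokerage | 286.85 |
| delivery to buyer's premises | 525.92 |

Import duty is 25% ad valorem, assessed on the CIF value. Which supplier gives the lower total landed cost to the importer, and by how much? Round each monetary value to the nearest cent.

Supplier B is cheaper by AUD 3120.97

Supplier A (CFR):
CIF value = CFR price + insurance = 227668.70 + 223.92 = 227892.62
Import duty = 227892.62 × 25% = 56973.16
Buyer bears (A): 223.92 + 210.49 + 286.85 + 525.92 = 1247.18
Landed cost (A) = invoice 227668.70 + 1247.18 + duty 56973.16 = 285889.04
Supplier B (EXW):
CIF value = EXW price + inland to port + export clearance + origin terminal + freight + insurance = 214613.79 + 1370.98 + 436.82 + 305.23 + 8445.11 + 223.92 = 225395.85
Import duty = 225395.85 × 25% = 56348.96
Buyer bears (B): 1370.98 + 436.82 + 305.23 + 8445.11 + 223.92 + 210.49 + 286.85 + 525.92 = 11805.32
Landed cost (B) = invoice 214613.79 + 11805.32 + duty 56348.96 = 282768.07
Difference = |285889.04 − 282768.07| = 3120.97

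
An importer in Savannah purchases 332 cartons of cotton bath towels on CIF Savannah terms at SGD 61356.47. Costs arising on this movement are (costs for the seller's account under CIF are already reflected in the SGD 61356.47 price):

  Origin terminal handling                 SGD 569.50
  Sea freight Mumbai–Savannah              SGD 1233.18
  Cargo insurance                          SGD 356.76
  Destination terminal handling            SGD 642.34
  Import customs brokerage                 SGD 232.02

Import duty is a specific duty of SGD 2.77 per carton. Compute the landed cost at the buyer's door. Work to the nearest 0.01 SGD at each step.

CIF: the seller pays costs through ocean freight and marine insurance to the destination port.
Already in the invoice (seller's account under CIF): origin terminal, freight, insurance — exclude.
The CIF price already equals the CIF value: 61356.47
Import duty = 332 × 2.77 = 919.64
Buyer bears: destination terminal 642.34 + brokerage 232.02 + duty 919.64 = 1794.00
Landed cost = invoice 61356.47 + 1794.00 = 63150.47

Total landed cost: SGD 63150.47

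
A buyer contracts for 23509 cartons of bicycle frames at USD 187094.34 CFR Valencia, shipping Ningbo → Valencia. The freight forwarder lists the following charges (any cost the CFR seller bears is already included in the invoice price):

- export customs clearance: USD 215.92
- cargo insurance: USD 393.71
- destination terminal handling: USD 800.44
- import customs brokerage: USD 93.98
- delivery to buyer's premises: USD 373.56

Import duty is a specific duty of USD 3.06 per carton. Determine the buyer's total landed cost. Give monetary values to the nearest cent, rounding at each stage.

CFR: the seller pays costs through ocean freight to the destination port, but not insurance.
Already in the invoice (seller's account under CFR): export clearance — exclude.
CIF value = CFR price + insurance = 187094.34 + 393.71 = 187488.05
Import duty = 23509 × 3.06 = 71937.54
Buyer bears: insurance 393.71 + destination terminal 800.44 + brokerage 93.98 + delivery 373.56 + duty 71937.54 = 73599.23
Landed cost = invoice 187094.34 + 73599.23 = 260693.57

Total landed cost: USD 260693.57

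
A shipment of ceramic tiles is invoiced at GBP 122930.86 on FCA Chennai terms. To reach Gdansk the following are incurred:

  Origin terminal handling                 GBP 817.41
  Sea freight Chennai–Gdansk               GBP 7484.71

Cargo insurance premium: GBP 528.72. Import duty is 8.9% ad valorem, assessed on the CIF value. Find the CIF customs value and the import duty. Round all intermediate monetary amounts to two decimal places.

CIF = FCA price + pre-shipment costs + freight + insurance
CIF = 122930.86 + 817.41 + 7484.71 + 528.72 = 131761.70
Import duty = 131761.70 × 8.9% = 11726.79

CIF value: GBP 131761.70; import duty: GBP 11726.79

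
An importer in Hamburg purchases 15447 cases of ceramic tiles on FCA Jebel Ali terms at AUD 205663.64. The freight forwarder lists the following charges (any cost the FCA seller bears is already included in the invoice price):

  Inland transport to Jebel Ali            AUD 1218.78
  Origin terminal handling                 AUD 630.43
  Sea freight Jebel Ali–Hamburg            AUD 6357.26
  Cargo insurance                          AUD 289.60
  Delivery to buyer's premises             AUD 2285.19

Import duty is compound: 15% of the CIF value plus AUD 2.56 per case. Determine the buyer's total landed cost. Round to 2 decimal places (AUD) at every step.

FCA: the seller delivers export-cleared goods to the carrier; the buyer bears costs from that point.
Already in the invoice (seller's account under FCA): inland to port — exclude.
CIF value = FCA price + origin terminal + freight + insurance = 205663.64 + 630.43 + 6357.26 + 289.60 = 212940.93
Ad valorem component: 212940.93 × 15% = 31941.14
Specific component: 15447 × 2.56 = 39544.32
Import duty = 31941.14 + 39544.32 = 71485.46
Buyer bears: origin terminal 630.43 + freight 6357.26 + insurance 289.60 + delivery 2285.19 + duty 71485.46 = 81047.94
Landed cost = invoice 205663.64 + 81047.94 = 286711.58

Total landed cost: AUD 286711.58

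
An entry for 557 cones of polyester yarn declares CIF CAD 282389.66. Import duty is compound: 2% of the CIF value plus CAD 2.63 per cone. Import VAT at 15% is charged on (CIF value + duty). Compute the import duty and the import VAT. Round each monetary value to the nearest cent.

Ad valorem component: 282389.66 × 2% = 5647.79
Specific component: 557 × 2.63 = 1464.91
Import duty = 5647.79 + 1464.91 = 7112.70
VAT base = CIF + duty = 282389.66 + 7112.70 = 289502.36
Import VAT = 289502.36 × 15% = 43425.35

Import duty: CAD 7112.70; import VAT: CAD 43425.35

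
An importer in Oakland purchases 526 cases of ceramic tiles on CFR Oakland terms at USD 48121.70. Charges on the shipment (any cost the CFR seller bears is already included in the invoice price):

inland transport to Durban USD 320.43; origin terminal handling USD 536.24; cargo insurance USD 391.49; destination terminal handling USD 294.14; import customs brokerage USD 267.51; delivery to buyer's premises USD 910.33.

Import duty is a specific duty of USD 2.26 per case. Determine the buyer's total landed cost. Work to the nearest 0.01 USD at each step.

CFR: the seller pays costs through ocean freight to the destination port, but not insurance.
Already in the invoice (seller's account under CFR): inland to port, origin terminal — exclude.
CIF value = CFR price + insurance = 48121.70 + 391.49 = 48513.19
Import duty = 526 × 2.26 = 1188.76
Buyer bears: insurance 391.49 + destination terminal 294.14 + brokerage 267.51 + delivery 910.33 + duty 1188.76 = 3052.23
Landed cost = invoice 48121.70 + 3052.23 = 51173.93

Total landed cost: USD 51173.93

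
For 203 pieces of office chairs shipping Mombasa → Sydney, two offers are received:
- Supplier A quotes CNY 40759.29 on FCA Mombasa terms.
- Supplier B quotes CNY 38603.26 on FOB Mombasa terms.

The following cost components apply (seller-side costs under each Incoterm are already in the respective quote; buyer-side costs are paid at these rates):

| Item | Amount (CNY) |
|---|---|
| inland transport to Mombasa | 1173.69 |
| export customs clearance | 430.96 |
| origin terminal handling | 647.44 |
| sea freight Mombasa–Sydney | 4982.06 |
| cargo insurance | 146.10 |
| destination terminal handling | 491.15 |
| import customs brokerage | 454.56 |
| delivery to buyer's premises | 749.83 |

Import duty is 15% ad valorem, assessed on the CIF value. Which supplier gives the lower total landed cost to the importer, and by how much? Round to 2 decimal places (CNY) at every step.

Supplier A (FCA):
CIF value = FCA price + origin terminal + freight + insurance = 40759.29 + 647.44 + 4982.06 + 146.10 = 46534.89
Import duty = 46534.89 × 15% = 6980.23
Buyer bears (A): 647.44 + 4982.06 + 146.10 + 491.15 + 454.56 + 749.83 = 7471.14
Landed cost (A) = invoice 40759.29 + 7471.14 + duty 6980.23 = 55210.66
Supplier B (FOB):
CIF value = FOB price + freight + insurance = 38603.26 + 4982.06 + 146.10 = 43731.42
Import duty = 43731.42 × 15% = 6559.71
Buyer bears (B): 4982.06 + 146.10 + 491.15 + 454.56 + 749.83 = 6823.70
Landed cost (B) = invoice 38603.26 + 6823.70 + duty 6559.71 = 51986.67
Difference = |55210.66 − 51986.67| = 3223.99

Supplier B is cheaper by CNY 3223.99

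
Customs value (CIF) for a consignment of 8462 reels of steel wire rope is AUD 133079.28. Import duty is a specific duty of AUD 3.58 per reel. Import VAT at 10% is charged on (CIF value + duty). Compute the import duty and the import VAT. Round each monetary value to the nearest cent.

Import duty = 8462 × 3.58 = 30293.96
VAT base = CIF + duty = 133079.28 + 30293.96 = 163373.24
Import VAT = 163373.24 × 10% = 16337.32

Import duty: AUD 30293.96; import VAT: AUD 16337.32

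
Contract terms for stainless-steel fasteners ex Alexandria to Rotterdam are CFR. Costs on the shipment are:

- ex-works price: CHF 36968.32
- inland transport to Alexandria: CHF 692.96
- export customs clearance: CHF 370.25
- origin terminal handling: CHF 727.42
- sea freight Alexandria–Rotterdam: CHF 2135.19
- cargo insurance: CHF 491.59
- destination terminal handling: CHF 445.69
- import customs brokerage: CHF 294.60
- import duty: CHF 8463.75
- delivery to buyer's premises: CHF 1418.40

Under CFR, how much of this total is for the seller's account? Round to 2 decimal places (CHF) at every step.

CFR: the seller pays costs through ocean freight to the destination port, but not insurance.
Seller's account: goods 36968.32 + inland to port 692.96 + export clearance 370.25 + origin terminal 727.42 + freight 2135.19 = 40894.14
Buyer's account: insurance 491.59 + destination terminal 445.69 + brokerage 294.60 + duty 8463.75 + delivery 1418.40 = 11114.03

Seller's account: CHF 40894.14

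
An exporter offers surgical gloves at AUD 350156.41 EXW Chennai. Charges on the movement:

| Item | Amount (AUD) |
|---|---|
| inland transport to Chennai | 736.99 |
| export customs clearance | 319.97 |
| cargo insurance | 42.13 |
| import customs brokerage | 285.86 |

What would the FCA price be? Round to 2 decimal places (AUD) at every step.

Not relevant to the conversion: insurance, brokerage — on the buyer under both terms; not part of either seller's price.
From EXW to FCA, the seller additionally bears: inland to port, export clearance.
FCA price = 350156.41 + 736.99 + 319.97 = 351213.37

FCA price: AUD 351213.37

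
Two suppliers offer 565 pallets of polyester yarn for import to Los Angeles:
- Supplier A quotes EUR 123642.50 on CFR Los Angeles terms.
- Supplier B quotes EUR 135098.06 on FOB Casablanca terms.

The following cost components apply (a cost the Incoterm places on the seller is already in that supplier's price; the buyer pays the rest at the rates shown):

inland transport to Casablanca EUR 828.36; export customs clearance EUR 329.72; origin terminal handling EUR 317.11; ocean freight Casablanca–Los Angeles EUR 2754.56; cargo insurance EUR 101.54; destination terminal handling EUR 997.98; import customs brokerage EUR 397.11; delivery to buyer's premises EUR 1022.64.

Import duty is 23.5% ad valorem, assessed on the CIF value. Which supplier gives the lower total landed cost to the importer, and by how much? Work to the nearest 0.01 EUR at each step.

Supplier A (CFR):
CIF value = CFR price + insurance = 123642.50 + 101.54 = 123744.04
Import duty = 123744.04 × 23.5% = 29079.85
Buyer bears (A): 101.54 + 997.98 + 397.11 + 1022.64 = 2519.27
Landed cost (A) = invoice 123642.50 + 2519.27 + duty 29079.85 = 155241.62
Supplier B (FOB):
CIF value = FOB price + freight + insurance = 135098.06 + 2754.56 + 101.54 = 137954.16
Import duty = 137954.16 × 23.5% = 32419.23
Buyer bears (B): 2754.56 + 101.54 + 997.98 + 397.11 + 1022.64 = 5273.83
Landed cost (B) = invoice 135098.06 + 5273.83 + duty 32419.23 = 172791.12
Difference = |155241.62 − 172791.12| = 17549.50

Supplier A is cheaper by EUR 17549.50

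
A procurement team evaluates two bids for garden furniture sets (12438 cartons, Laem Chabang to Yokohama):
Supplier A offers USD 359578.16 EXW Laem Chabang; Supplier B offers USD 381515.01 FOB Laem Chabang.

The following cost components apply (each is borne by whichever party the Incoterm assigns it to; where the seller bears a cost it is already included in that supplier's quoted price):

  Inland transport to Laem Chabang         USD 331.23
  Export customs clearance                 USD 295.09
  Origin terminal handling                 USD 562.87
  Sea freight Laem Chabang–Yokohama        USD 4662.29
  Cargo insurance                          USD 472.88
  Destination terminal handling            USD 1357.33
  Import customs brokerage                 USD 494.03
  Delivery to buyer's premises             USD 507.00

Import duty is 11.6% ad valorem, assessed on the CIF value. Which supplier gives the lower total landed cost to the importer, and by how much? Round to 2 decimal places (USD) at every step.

Supplier A is cheaper by USD 23154.39

Supplier A (EXW):
CIF value = EXW price + inland to port + export clearance + origin terminal + freight + insurance = 359578.16 + 331.23 + 295.09 + 562.87 + 4662.29 + 472.88 = 365902.52
Import duty = 365902.52 × 11.6% = 42444.69
Buyer bears (A): 331.23 + 295.09 + 562.87 + 4662.29 + 472.88 + 1357.33 + 494.03 + 507.00 = 8682.72
Landed cost (A) = invoice 359578.16 + 8682.72 + duty 42444.69 = 410705.57
Supplier B (FOB):
CIF value = FOB price + freight + insurance = 381515.01 + 4662.29 + 472.88 = 386650.18
Import duty = 386650.18 × 11.6% = 44851.42
Buyer bears (B): 4662.29 + 472.88 + 1357.33 + 494.03 + 507.00 = 7493.53
Landed cost (B) = invoice 381515.01 + 7493.53 + duty 44851.42 = 433859.96
Difference = |410705.57 − 433859.96| = 23154.39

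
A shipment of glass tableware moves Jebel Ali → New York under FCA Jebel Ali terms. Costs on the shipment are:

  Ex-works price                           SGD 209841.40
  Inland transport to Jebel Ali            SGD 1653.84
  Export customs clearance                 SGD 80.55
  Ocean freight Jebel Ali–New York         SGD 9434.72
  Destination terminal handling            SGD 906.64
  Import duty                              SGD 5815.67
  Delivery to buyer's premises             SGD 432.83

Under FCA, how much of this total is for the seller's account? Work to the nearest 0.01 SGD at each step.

Seller's account: SGD 211575.79

FCA: the seller delivers export-cleared goods to the carrier; the buyer bears costs from that point.
Seller's account: goods 209841.40 + inland to port 1653.84 + export clearance 80.55 = 211575.79
Buyer's account: freight 9434.72 + destination terminal 906.64 + duty 5815.67 + delivery 432.83 = 16589.86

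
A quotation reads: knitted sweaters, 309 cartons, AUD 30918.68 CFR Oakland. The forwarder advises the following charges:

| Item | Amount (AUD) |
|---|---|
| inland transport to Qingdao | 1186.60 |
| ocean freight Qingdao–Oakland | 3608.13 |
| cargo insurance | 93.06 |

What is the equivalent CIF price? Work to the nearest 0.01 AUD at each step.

Not relevant to the conversion: inland to port, freight — on the seller under both CFR and CIF; already in the CFR price and stays in the CIF price.
From CFR to CIF, the seller additionally bears: insurance.
CIF price = 30918.68 + 93.06 = 31011.74

CIF price: AUD 31011.74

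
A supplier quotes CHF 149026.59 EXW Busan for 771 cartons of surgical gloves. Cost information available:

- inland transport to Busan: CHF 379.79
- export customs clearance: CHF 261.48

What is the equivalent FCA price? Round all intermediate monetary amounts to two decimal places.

From EXW to FCA, the seller additionally bears: inland to port, export clearance.
FCA price = 149026.59 + 379.79 + 261.48 = 149667.86

FCA price: CHF 149667.86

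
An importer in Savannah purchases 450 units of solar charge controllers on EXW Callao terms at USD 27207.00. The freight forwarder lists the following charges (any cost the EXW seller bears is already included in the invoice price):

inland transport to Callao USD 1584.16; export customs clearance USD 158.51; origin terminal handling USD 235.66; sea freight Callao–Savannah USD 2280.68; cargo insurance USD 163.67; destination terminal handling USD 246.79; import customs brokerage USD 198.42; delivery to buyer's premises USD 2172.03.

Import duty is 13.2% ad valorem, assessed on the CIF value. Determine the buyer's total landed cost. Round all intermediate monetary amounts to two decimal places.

EXW: the seller makes goods available at their premises; the buyer bears all onward costs.
CIF value = EXW price + inland to port + export clearance + origin terminal + freight + insurance = 27207.00 + 1584.16 + 158.51 + 235.66 + 2280.68 + 163.67 = 31629.68
Import duty = 31629.68 × 13.2% = 4175.12
Buyer bears: inland to port 1584.16 + export clearance 158.51 + origin terminal 235.66 + freight 2280.68 + insurance 163.67 + destination terminal 246.79 + brokerage 198.42 + delivery 2172.03 + duty 4175.12 = 11215.04
Landed cost = invoice 27207.00 + 11215.04 = 38422.04

Total landed cost: USD 38422.04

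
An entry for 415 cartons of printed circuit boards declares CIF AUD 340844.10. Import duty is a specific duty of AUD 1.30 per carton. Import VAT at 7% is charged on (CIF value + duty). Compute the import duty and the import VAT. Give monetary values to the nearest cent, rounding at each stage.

Import duty = 415 × 1.30 = 539.50
VAT base = CIF + duty = 340844.10 + 539.50 = 341383.60
Import VAT = 341383.60 × 7% = 23896.85

Import duty: AUD 539.50; import VAT: AUD 23896.85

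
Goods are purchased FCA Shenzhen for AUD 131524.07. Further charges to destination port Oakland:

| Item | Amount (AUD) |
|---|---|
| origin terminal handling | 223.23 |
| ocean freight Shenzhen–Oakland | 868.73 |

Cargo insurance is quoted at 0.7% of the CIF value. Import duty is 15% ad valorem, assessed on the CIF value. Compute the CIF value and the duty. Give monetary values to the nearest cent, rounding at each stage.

Let C be the CIF value. C = FCA price + pre-shipment costs + freight + 0.7% × C
C − 0.7% × C = 131524.07 + 223.23 + 868.73
0.993 × C = 132616.03
C = 132616.03 / 0.993 = 133550.89
Insurance premium = 0.7% × 133550.89 = 934.86
Import duty = 133550.89 × 15% = 20032.63

CIF value: AUD 133550.89; import duty: AUD 20032.63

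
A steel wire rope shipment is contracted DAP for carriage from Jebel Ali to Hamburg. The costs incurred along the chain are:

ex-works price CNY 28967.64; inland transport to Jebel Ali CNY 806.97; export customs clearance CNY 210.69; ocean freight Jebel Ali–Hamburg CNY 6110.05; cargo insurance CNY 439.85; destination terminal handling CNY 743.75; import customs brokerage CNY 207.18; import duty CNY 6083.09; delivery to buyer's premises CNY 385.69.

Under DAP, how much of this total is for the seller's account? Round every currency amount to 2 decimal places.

DAP: the seller bears all costs to the named destination except import duty and clearance.
Seller's account: goods 28967.64 + inland to port 806.97 + export clearance 210.69 + freight 6110.05 + insurance 439.85 + destination terminal 743.75 + delivery 385.69 = 37664.64
Buyer's account: brokerage 207.18 + duty 6083.09 = 6290.27

Seller's account: CNY 37664.64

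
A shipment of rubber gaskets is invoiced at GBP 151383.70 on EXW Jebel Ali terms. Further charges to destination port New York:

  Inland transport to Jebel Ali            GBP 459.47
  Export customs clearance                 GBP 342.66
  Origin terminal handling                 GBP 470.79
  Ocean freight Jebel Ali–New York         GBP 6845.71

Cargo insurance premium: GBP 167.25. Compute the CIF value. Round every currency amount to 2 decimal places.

CIF value: GBP 159669.58

CIF = EXW price + pre-shipment costs + freight + insurance
CIF = 151383.70 + 459.47 + 342.66 + 470.79 + 6845.71 + 167.25 = 159669.58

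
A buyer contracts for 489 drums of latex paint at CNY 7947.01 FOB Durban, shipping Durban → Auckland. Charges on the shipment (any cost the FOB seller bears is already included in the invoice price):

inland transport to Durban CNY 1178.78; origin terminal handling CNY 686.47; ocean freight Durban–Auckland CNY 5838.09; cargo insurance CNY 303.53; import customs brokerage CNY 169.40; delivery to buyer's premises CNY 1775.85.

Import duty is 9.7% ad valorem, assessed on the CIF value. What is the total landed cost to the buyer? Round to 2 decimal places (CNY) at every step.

FOB: the seller bears costs until goods are on board at the origin port; the buyer bears freight, insurance and all costs thereafter.
Already in the invoice (seller's account under FOB): inland to port, origin terminal — exclude.
CIF value = FOB price + freight + insurance = 7947.01 + 5838.09 + 303.53 = 14088.63
Import duty = 14088.63 × 9.7% = 1366.60
Buyer bears: freight 5838.09 + insurance 303.53 + brokerage 169.40 + delivery 1775.85 + duty 1366.60 = 9453.47
Landed cost = invoice 7947.01 + 9453.47 = 17400.48

Total landed cost: CNY 17400.48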